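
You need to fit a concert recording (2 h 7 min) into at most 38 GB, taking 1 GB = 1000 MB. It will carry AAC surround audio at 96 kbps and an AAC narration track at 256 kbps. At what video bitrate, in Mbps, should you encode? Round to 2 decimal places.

39.54 Mbps

Budget: 38 GB = 304000.0 Mb.
2 h 7 min = 127 min = 7620 s
Total bitrate budget: 304000.0 Mb / 7620 s = 39.895 Mbps.
Audio total: 96 + 256 = 352 kbps = 0.352 Mbps.
Video: 39.895 − 0.352 = 39.543 Mbps.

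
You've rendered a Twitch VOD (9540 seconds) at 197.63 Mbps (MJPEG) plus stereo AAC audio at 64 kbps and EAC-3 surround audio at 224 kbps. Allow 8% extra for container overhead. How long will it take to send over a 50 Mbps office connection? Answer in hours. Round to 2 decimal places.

Audio total: 64 + 224 = 288 kbps = 0.288 Mbps.
Total bitrate: 197.918 Mbps.
File: 197.918 Mbps × 9540 s = 1888137.7 Mb.
With 8% container overhead: ×1.08. → 2039188.7 Mb.
At 50 Mbps: 2039188.7 / 50 = 40783.8 s ≈ 11.3 hours.

11.33 hours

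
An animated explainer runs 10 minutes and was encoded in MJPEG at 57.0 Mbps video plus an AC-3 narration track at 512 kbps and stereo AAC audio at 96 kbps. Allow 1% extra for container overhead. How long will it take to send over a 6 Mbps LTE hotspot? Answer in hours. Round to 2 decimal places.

10 min = 600 s
Audio total: 512 + 96 = 608 kbps = 0.608 Mbps.
Total bitrate: 57.608 Mbps.
File: 57.608 Mbps × 600 s = 34564.8 Mb.
With 1% container overhead: ×1.01. → 34910.4 Mb.
At 6 Mbps: 34910.4 / 6 = 5818.4 s ≈ 1.62 hours.

1.62 hours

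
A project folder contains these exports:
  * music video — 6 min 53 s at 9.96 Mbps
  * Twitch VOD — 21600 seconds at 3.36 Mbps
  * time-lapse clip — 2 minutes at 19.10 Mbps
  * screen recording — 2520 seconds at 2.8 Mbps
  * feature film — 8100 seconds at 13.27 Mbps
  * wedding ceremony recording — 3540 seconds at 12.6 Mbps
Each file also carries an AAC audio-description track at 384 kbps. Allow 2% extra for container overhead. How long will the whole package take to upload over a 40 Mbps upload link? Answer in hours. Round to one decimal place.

Audio: 384 kbps = 0.384 Mbps.
music video: 10.344 Mbps × 413 s × 1.02 = 4357.5 Mb
Twitch VOD: 3.744 Mbps × 21600 s × 1.02 = 82487.8 Mb
time-lapse clip: 19.484 Mbps × 120 s × 1.02 = 2384.8 Mb
screen recording: 3.184 Mbps × 2520 s × 1.02 = 8184.2 Mb
feature film: 13.654 Mbps × 8100 s × 1.02 = 112809.3 Mb
wedding ceremony recording: 12.984 Mbps × 3540 s × 1.02 = 46882.6 Mb
Total: 257106.3 Mb = 32138.3 MB.
At 40 Mbps: 257106.3 / 40 = 6428 s ≈ 1.79 hours.

1.8 hours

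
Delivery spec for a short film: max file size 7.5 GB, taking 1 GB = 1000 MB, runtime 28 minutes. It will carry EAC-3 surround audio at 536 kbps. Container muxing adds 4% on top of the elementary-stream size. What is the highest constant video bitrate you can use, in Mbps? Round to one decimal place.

Budget: 7.5 GB = 60000.0 Mb.
Stream payload after overhead: 60000.0 / 1.04 = 57692.3 Mb.
28 min = 1680 s
Total bitrate budget: 57692.3 Mb / 1680 s = 34.341 Mbps.
Audio: 536 kbps = 0.536 Mbps.
Video: 34.341 − 0.536 = 33.805 Mbps.

33.8 Mbps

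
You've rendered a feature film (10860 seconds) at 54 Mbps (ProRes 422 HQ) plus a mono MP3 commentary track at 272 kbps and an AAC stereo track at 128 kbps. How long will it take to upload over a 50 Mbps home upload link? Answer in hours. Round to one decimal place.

3.3 hours

Audio total: 272 + 128 = 400 kbps = 0.400 Mbps.
Total bitrate: 54.400 Mbps.
File: 54.400 Mbps × 10860 s = 590784.0 Mb.
At 50 Mbps: 590784.0 / 50 = 11815.7 s ≈ 3.28 hours.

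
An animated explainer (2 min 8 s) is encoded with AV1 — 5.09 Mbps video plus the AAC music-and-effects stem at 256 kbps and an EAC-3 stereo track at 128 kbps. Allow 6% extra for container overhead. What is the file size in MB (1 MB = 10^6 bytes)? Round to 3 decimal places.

2 min 8 s = 128 s
Audio total: 256 + 128 = 384 kbps = 0.384 Mbps.
Total bitrate: 5.09 + 0.384 = 5.474 Mbps.
Stream data: 5.474 Mbps × 128 s = 700.7 Mb.
With 6% container overhead: ×1.06.
742.7 Mb ÷ 8 = 92.84 MB → 92.84 MB.

92.839 MB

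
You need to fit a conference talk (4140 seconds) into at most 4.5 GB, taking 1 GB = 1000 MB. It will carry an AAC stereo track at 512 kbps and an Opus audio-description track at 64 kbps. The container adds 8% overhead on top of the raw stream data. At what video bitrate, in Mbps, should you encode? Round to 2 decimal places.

Budget: 4.5 GB = 36000.0 Mb.
Stream payload after overhead: 36000.0 / 1.08 = 33333.3 Mb.
Total bitrate budget: 33333.3 Mb / 4140 s = 8.052 Mbps.
Audio total: 512 + 64 = 576 kbps = 0.576 Mbps.
Video: 8.052 − 0.576 = 7.476 Mbps.

7.48 Mbps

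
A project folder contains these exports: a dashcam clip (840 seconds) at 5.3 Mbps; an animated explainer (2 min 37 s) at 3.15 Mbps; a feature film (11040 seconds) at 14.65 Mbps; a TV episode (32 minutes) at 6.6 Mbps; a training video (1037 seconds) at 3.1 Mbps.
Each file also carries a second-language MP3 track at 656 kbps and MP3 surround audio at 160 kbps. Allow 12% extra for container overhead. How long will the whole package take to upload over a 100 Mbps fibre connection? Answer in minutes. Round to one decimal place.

Audio total: 656 + 160 = 816 kbps = 0.816 Mbps.
dashcam clip: 6.116 Mbps × 840 s × 1.12 = 5753.9 Mb
animated explainer: 3.966 Mbps × 157 s × 1.12 = 697.4 Mb
feature film: 15.466 Mbps × 11040 s × 1.12 = 191234.0 Mb
TV episode: 7.416 Mbps × 1920 s × 1.12 = 15947.4 Mb
training video: 3.916 Mbps × 1037 s × 1.12 = 4548.2 Mb
Total: 218180.9 Mb = 27272.6 MB.
At 100 Mbps: 218180.9 / 100 = 2182 s ≈ 36.4 minutes.

36.4 minutes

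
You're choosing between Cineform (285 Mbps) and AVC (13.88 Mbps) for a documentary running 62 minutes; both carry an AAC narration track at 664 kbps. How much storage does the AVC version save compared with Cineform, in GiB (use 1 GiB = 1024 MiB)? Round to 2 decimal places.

117.41 GiB

62 min = 3720 s
Audio: 664 kbps = 0.664 Mbps.
Cineform: 285.664 Mbps × 3720 s = 1062670.1 Mb = 123.711 GiB.
AVC: 14.544 Mbps × 3720 s = 54103.7 Mb = 6.298 GiB.
Saving: 123.711 − 6.298 = 117.413 GiB.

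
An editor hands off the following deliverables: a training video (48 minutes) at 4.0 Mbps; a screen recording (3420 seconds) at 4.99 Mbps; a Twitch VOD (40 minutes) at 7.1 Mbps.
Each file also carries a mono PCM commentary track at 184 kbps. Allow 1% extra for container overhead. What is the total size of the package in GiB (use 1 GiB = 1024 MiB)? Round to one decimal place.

5.6 GiB

Audio: 184 kbps = 0.184 Mbps.
training video: 4.184 Mbps × 2880 s × 1.01 = 12170.4 Mb
screen recording: 5.174 Mbps × 3420 s × 1.01 = 17872.0 Mb
Twitch VOD: 7.284 Mbps × 2400 s × 1.01 = 17656.4 Mb
Total: 47698.9 Mb = 5962.4 MB.
= 5.553 GiB.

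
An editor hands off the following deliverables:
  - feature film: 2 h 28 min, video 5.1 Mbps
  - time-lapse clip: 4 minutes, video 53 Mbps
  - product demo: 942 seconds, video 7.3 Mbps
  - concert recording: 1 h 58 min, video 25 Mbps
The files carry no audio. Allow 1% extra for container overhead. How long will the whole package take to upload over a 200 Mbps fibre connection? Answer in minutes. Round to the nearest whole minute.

feature film: 5.100 Mbps × 8880 s × 1.01 = 45740.9 Mb
time-lapse clip: 53.000 Mbps × 240 s × 1.01 = 12847.2 Mb
product demo: 7.300 Mbps × 942 s × 1.01 = 6945.4 Mb
concert recording: 25.000 Mbps × 7080 s × 1.01 = 178770.0 Mb
Total: 244303.4 Mb = 30537.9 MB.
At 200 Mbps: 244303.4 / 200 = 1222 s ≈ 20.4 minutes.

20 minutes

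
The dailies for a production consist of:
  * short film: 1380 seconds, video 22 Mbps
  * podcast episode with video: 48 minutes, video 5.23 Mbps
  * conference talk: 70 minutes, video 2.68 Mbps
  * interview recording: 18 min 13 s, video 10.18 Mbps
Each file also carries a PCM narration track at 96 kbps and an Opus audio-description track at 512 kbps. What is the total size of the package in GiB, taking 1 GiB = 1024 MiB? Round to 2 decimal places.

8.57 GiB

Audio total: 96 + 512 = 608 kbps = 0.608 Mbps.
short film: 22.608 Mbps × 1380 s = 31199.0 Mb
podcast episode with video: 5.838 Mbps × 2880 s = 16813.4 Mb
conference talk: 3.288 Mbps × 4200 s = 13809.6 Mb
interview recording: 10.788 Mbps × 1093 s = 11791.3 Mb
Total: 73613.4 Mb = 9201.7 MB.
= 8.570 GiB.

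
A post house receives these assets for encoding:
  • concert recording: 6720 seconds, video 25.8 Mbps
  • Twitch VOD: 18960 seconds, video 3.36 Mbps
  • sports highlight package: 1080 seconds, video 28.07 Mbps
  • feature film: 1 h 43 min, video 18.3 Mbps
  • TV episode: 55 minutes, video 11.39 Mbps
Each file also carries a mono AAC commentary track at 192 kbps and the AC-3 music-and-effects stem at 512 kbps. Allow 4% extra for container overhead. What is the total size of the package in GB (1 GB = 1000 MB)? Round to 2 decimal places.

57.67 GB

Audio total: 192 + 512 = 704 kbps = 0.704 Mbps.
concert recording: 26.504 Mbps × 6720 s × 1.04 = 185231.2 Mb
Twitch VOD: 4.064 Mbps × 18960 s × 1.04 = 80135.6 Mb
sports highlight package: 28.774 Mbps × 1080 s × 1.04 = 32319.0 Mb
feature film: 19.004 Mbps × 6180 s × 1.04 = 122142.5 Mb
TV episode: 12.094 Mbps × 3300 s × 1.04 = 41506.6 Mb
Total: 461334.8 Mb = 57666.9 MB.
= 57.67 GB.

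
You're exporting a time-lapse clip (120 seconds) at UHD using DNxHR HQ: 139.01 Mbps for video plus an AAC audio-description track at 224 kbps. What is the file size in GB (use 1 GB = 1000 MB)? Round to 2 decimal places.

Audio: 224 kbps = 0.224 Mbps.
Total bitrate: 139.01 + 0.224 = 139.234 Mbps.
Stream data: 139.234 Mbps × 120 s = 16708.1 Mb.
16,708 Mb ÷ 8 = 2,089 MB → 2.089 GB.

2.09 GB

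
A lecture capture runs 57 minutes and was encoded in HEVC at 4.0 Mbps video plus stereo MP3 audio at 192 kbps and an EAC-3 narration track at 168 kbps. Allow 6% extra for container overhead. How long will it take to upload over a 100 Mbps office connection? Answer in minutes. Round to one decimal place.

57 min = 3420 s
Audio total: 192 + 168 = 360 kbps = 0.360 Mbps.
Total bitrate: 4.360 Mbps.
File: 4.360 Mbps × 3420 s = 14911.2 Mb.
With 6% container overhead: ×1.06. → 15805.9 Mb.
At 100 Mbps: 15805.9 / 100 = 158.1 s ≈ 2.63 minutes.

2.6 minutes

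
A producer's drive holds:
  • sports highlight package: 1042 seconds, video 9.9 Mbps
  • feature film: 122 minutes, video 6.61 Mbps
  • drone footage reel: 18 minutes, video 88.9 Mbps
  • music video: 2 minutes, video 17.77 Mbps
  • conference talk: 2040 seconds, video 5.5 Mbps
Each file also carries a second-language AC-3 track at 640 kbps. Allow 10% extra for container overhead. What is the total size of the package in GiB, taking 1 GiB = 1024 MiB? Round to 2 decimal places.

22.47 GiB

Audio: 640 kbps = 0.640 Mbps.
sports highlight package: 10.540 Mbps × 1042 s × 1.10 = 12080.9 Mb
feature film: 7.250 Mbps × 7320 s × 1.10 = 58377.0 Mb
drone footage reel: 89.540 Mbps × 1080 s × 1.10 = 106373.5 Mb
music video: 18.410 Mbps × 120 s × 1.10 = 2430.1 Mb
conference talk: 6.140 Mbps × 2040 s × 1.10 = 13778.2 Mb
Total: 193039.7 Mb = 24130.0 MB.
= 22.47 GiB.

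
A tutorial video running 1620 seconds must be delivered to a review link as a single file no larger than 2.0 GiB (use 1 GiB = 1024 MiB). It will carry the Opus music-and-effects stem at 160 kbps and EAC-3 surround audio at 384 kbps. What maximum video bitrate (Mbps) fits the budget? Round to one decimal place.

10.1 Mbps

Budget: 2.0 GiB = 17179.9 Mb.
Total bitrate budget: 17179.9 Mb / 1620 s = 10.605 Mbps.
Audio total: 160 + 384 = 544 kbps = 0.544 Mbps.
Video: 10.605 − 0.544 = 10.061 Mbps.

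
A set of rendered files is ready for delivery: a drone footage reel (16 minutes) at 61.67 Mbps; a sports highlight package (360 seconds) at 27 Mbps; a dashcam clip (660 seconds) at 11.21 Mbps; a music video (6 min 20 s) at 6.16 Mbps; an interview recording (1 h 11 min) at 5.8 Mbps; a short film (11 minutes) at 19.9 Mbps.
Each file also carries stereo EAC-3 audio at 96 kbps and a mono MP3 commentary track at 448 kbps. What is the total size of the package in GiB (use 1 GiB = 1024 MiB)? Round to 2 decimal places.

14.02 GiB

Audio total: 96 + 448 = 544 kbps = 0.544 Mbps.
drone footage reel: 62.214 Mbps × 960 s = 59725.4 Mb
sports highlight package: 27.544 Mbps × 360 s = 9915.8 Mb
dashcam clip: 11.754 Mbps × 660 s = 7757.6 Mb
music video: 6.704 Mbps × 380 s = 2547.5 Mb
interview recording: 6.344 Mbps × 4260 s = 27025.4 Mb
short film: 20.444 Mbps × 660 s = 13493.0 Mb
Total: 120464.9 Mb = 15058.1 MB.
= 14.02 GiB.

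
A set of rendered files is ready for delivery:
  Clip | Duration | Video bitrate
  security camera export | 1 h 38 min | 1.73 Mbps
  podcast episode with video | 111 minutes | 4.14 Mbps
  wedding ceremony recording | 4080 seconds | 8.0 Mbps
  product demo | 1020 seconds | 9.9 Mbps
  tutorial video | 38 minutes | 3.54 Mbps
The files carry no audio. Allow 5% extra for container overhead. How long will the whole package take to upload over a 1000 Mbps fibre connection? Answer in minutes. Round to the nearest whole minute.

2 minutes

security camera export: 1.730 Mbps × 5880 s × 1.05 = 10681.0 Mb
podcast episode with video: 4.140 Mbps × 6660 s × 1.05 = 28951.0 Mb
wedding ceremony recording: 8.000 Mbps × 4080 s × 1.05 = 34272.0 Mb
product demo: 9.900 Mbps × 1020 s × 1.05 = 10602.9 Mb
tutorial video: 3.540 Mbps × 2280 s × 1.05 = 8474.8 Mb
Total: 92981.7 Mb = 11622.7 MB.
At 1000 Mbps: 92981.7 / 1000 = 93 s ≈ 1.55 minutes.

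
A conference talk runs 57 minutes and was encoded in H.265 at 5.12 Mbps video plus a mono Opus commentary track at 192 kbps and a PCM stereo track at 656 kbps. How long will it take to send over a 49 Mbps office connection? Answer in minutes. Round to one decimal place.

6.9 minutes

57 min = 3420 s
Audio total: 192 + 656 = 848 kbps = 0.848 Mbps.
Total bitrate: 5.968 Mbps.
File: 5.968 Mbps × 3420 s = 20410.6 Mb.
At 49 Mbps: 20410.6 / 49 = 416.5 s ≈ 6.94 minutes.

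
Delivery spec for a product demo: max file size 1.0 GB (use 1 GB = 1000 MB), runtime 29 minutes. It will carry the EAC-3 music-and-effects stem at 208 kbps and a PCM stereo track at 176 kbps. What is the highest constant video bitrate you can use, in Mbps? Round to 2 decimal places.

4.21 Mbps

Budget: 1.0 GB = 8000.0 Mb.
29 min = 1740 s
Total bitrate budget: 8000.0 Mb / 1740 s = 4.598 Mbps.
Audio total: 208 + 176 = 384 kbps = 0.384 Mbps.
Video: 4.598 − 0.384 = 4.214 Mbps.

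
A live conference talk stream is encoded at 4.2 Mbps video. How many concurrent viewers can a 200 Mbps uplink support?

47

200 Mbps = 200.0 Mbps; 200.0 / 4.200 = 47.62 → 47 viewers.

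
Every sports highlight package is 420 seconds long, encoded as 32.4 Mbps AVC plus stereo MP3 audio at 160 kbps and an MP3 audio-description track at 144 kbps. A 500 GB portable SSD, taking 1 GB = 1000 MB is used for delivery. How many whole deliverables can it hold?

291

Audio total: 160 + 144 = 304 kbps = 0.304 Mbps.
Total bitrate: 32.704 Mbps.
Per item: 32.704 Mbps × 420 s = 13,736 Mb = 1,717 MB.
Capacity: 500 GB = 4,000,000 Mb; 291.21 items → 291 complete.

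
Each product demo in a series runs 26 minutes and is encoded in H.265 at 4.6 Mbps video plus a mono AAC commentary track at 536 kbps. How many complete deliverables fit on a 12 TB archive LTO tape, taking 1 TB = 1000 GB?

11981

26 min = 1560 s
Audio: 536 kbps = 0.536 Mbps.
Total bitrate: 5.136 Mbps.
Per item: 5.136 Mbps × 1560 s = 8,012 Mb = 1,002 MB.
Capacity: 12 TB = 96,000,000 Mb; 11981.79 items → 11981 complete.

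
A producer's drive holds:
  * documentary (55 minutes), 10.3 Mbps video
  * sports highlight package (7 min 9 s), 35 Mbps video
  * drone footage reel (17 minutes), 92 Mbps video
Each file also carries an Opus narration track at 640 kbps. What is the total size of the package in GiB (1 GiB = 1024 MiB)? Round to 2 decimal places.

16.98 GiB

Audio: 640 kbps = 0.640 Mbps.
documentary: 10.940 Mbps × 3300 s = 36102.0 Mb
sports highlight package: 35.640 Mbps × 429 s = 15289.6 Mb
drone footage reel: 92.640 Mbps × 1020 s = 94492.8 Mb
Total: 145884.4 Mb = 18235.5 MB.
= 16.98 GiB.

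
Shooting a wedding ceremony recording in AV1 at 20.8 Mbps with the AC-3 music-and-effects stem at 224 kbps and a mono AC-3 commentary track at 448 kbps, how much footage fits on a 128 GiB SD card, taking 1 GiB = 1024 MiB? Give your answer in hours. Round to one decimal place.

Audio total: 224 + 448 = 672 kbps = 0.672 Mbps.
Total bitrate: 20.8 + 0.672 = 21.472 Mbps.
Capacity: 128 GiB = 1,099,512 Mb.
Recording time: 1,099,512 / 21.472 = 51,207 s ≈ 14.2 hours.

14.2 hours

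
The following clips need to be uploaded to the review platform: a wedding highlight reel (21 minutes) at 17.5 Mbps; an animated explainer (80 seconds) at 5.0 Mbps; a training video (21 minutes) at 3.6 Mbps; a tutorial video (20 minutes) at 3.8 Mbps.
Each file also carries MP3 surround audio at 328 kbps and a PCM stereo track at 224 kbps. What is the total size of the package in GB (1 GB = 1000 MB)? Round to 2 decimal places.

Audio total: 328 + 224 = 552 kbps = 0.552 Mbps.
wedding highlight reel: 18.052 Mbps × 1260 s = 22745.5 Mb
animated explainer: 5.552 Mbps × 80 s = 444.2 Mb
training video: 4.152 Mbps × 1260 s = 5231.5 Mb
tutorial video: 4.352 Mbps × 1200 s = 5222.4 Mb
Total: 33643.6 Mb = 4205.4 MB.
= 4.205 GB.

4.21 GB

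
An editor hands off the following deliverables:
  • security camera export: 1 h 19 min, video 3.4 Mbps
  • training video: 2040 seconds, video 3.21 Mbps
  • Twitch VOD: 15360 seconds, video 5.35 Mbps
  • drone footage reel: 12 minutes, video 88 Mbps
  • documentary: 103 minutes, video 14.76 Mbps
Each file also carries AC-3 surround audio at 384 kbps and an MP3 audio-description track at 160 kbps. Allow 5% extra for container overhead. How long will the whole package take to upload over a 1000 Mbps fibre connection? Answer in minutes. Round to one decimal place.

4.8 minutes

Audio total: 384 + 160 = 544 kbps = 0.544 Mbps.
security camera export: 3.944 Mbps × 4740 s × 1.05 = 19629.3 Mb
training video: 3.754 Mbps × 2040 s × 1.05 = 8041.1 Mb
Twitch VOD: 5.894 Mbps × 15360 s × 1.05 = 95058.4 Mb
drone footage reel: 88.544 Mbps × 720 s × 1.05 = 66939.3 Mb
documentary: 15.304 Mbps × 6180 s × 1.05 = 99307.7 Mb
Total: 288975.7 Mb = 36122.0 MB.
At 1000 Mbps: 288975.7 / 1000 = 289 s ≈ 4.82 minutes.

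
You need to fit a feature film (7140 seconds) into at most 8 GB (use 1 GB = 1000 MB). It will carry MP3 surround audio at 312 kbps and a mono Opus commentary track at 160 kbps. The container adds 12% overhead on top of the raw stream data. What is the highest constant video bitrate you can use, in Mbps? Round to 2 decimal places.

7.53 Mbps

Budget: 8 GB = 64000.0 Mb.
Stream payload after overhead: 64000.0 / 1.12 = 57142.9 Mb.
Total bitrate budget: 57142.9 Mb / 7140 s = 8.003 Mbps.
Audio total: 312 + 160 = 472 kbps = 0.472 Mbps.
Video: 8.003 − 0.472 = 7.531 Mbps.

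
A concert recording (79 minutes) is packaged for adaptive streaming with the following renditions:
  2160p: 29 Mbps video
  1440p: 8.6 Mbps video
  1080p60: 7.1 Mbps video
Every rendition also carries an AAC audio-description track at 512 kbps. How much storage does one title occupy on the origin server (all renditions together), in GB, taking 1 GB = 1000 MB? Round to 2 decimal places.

27.39 GB

79 min = 4740 s
Audio: 512 kbps = 0.512 Mbps.
Sum of rendition bitrates: (29+0.512) + (8.6+0.512) + (7.1+0.512) = 46.236 Mbps.
× 4740 s = 219,159 Mb = 27,395 MB = 27.39 GB.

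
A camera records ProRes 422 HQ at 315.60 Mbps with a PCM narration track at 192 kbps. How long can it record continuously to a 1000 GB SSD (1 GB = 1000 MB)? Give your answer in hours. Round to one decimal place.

7.0 hours

Audio: 192 kbps = 0.192 Mbps.
Total bitrate: 315.60 + 0.192 = 315.792 Mbps.
Capacity: 1000 GB = 8,000,000 Mb.
Recording time: 8,000,000 / 315.792 = 25,333 s ≈ 7.04 hours.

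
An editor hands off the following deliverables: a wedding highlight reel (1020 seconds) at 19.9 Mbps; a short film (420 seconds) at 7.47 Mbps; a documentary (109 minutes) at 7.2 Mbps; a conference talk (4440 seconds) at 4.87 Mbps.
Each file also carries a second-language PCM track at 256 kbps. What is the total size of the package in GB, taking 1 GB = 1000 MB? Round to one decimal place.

11.9 GB

Audio: 256 kbps = 0.256 Mbps.
wedding highlight reel: 20.156 Mbps × 1020 s = 20559.1 Mb
short film: 7.726 Mbps × 420 s = 3244.9 Mb
documentary: 7.456 Mbps × 6540 s = 48762.2 Mb
conference talk: 5.126 Mbps × 4440 s = 22759.4 Mb
Total: 95325.7 Mb = 11915.7 MB.
= 11.92 GB.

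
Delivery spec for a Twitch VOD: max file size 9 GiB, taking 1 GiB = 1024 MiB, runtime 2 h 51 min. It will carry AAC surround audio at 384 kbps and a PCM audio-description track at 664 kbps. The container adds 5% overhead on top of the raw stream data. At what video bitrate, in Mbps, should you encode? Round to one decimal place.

6.1 Mbps

Budget: 9 GiB = 77309.4 Mb.
Stream payload after overhead: 77309.4 / 1.05 = 73628.0 Mb.
2 h 51 min = 171 min = 10260 s
Total bitrate budget: 73628.0 Mb / 10260 s = 7.176 Mbps.
Audio total: 384 + 664 = 1048 kbps = 1.048 Mbps.
Video: 7.176 − 1.048 = 6.128 Mbps.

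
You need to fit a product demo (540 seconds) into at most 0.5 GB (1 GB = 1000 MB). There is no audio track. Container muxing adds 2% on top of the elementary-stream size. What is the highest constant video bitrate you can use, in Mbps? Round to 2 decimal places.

Budget: 0.5 GB = 4000.0 Mb.
Stream payload after overhead: 4000.0 / 1.02 = 3921.6 Mb.
Total bitrate budget: 3921.6 Mb / 540 s = 7.262 Mbps.

7.26 Mbps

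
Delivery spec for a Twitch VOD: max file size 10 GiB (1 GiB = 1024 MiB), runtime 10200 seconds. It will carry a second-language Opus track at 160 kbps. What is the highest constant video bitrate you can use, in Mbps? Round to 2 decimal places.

8.26 Mbps

Budget: 10 GiB = 85899.3 Mb.
Total bitrate budget: 85899.3 Mb / 10200 s = 8.422 Mbps.
Audio: 160 kbps = 0.160 Mbps.
Video: 8.422 − 0.160 = 8.262 Mbps.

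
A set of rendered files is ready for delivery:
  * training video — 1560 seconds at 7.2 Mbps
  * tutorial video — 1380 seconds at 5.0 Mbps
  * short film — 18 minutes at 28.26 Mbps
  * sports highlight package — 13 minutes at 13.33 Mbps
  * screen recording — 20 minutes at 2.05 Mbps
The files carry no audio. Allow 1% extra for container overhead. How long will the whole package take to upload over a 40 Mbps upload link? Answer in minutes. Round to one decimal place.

25.9 minutes

training video: 7.200 Mbps × 1560 s × 1.01 = 11344.3 Mb
tutorial video: 5.000 Mbps × 1380 s × 1.01 = 6969.0 Mb
short film: 28.260 Mbps × 1080 s × 1.01 = 30826.0 Mb
sports highlight package: 13.330 Mbps × 780 s × 1.01 = 10501.4 Mb
screen recording: 2.050 Mbps × 1200 s × 1.01 = 2484.6 Mb
Total: 62125.3 Mb = 7765.7 MB.
At 40 Mbps: 62125.3 / 40 = 1553 s ≈ 25.9 minutes.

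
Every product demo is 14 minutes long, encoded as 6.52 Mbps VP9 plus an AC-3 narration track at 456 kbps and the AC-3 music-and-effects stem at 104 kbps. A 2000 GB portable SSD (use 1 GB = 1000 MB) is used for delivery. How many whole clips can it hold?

2690

14 min = 840 s
Audio total: 456 + 104 = 560 kbps = 0.560 Mbps.
Total bitrate: 7.080 Mbps.
Per item: 7.080 Mbps × 840 s = 5,947 Mb = 743.4 MB.
Capacity: 2000 GB = 16,000,000 Mb; 2690.34 items → 2690 complete.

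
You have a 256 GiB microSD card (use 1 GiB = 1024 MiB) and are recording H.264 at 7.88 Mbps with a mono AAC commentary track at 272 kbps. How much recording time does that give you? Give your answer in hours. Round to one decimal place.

74.9 hours

Audio: 272 kbps = 0.272 Mbps.
Total bitrate: 7.88 + 0.272 = 8.152 Mbps.
Capacity: 256 GiB = 2,199,023 Mb.
Recording time: 2,199,023 / 8.152 = 269,753 s ≈ 74.9 hours.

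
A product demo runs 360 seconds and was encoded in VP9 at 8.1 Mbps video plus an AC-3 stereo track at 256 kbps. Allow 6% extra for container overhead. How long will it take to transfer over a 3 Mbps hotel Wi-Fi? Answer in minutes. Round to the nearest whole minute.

Audio: 256 kbps = 0.256 Mbps.
Total bitrate: 8.356 Mbps.
File: 8.356 Mbps × 360 s = 3008.2 Mb.
With 6% container overhead: ×1.06. → 3188.6 Mb.
At 3 Mbps: 3188.6 / 3 = 1062.9 s ≈ 17.7 minutes.

18 minutes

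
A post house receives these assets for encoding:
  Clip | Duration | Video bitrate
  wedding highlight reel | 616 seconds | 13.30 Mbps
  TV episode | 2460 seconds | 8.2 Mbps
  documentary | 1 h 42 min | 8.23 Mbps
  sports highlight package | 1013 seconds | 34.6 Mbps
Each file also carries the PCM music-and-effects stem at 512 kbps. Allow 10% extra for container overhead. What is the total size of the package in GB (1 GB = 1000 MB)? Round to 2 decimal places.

16.36 GB

Audio: 512 kbps = 0.512 Mbps.
wedding highlight reel: 13.812 Mbps × 616 s × 1.10 = 9359.0 Mb
TV episode: 8.712 Mbps × 2460 s × 1.10 = 23574.7 Mb
documentary: 8.742 Mbps × 6120 s × 1.10 = 58851.1 Mb
sports highlight package: 35.112 Mbps × 1013 s × 1.10 = 39125.3 Mb
Total: 130910.1 Mb = 16363.8 MB.
= 16.36 GB.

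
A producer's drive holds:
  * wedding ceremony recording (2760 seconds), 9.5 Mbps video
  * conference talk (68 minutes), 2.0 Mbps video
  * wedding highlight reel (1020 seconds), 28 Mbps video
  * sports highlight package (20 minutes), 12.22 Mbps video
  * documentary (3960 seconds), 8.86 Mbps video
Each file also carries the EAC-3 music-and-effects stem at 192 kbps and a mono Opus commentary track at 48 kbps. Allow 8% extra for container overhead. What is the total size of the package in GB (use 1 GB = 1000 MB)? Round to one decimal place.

15.6 GB

Audio total: 192 + 48 = 240 kbps = 0.240 Mbps.
wedding ceremony recording: 9.740 Mbps × 2760 s × 1.08 = 29033.0 Mb
conference talk: 2.240 Mbps × 4080 s × 1.08 = 9870.3 Mb
wedding highlight reel: 28.240 Mbps × 1020 s × 1.08 = 31109.2 Mb
sports highlight package: 12.460 Mbps × 1200 s × 1.08 = 16148.2 Mb
documentary: 9.100 Mbps × 3960 s × 1.08 = 38918.9 Mb
Total: 125079.6 Mb = 15634.9 MB.
= 15.63 GB.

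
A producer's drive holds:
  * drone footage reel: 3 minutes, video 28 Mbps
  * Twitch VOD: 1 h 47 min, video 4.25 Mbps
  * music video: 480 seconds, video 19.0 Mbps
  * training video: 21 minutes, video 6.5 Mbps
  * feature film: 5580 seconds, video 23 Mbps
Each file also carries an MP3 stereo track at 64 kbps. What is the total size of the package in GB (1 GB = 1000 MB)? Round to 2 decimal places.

Audio: 64 kbps = 0.064 Mbps.
drone footage reel: 28.064 Mbps × 180 s = 5051.5 Mb
Twitch VOD: 4.314 Mbps × 6420 s = 27695.9 Mb
music video: 19.064 Mbps × 480 s = 9150.7 Mb
training video: 6.564 Mbps × 1260 s = 8270.6 Mb
feature film: 23.064 Mbps × 5580 s = 128697.1 Mb
Total: 178865.9 Mb = 22358.2 MB.
= 22.36 GB.

22.36 GB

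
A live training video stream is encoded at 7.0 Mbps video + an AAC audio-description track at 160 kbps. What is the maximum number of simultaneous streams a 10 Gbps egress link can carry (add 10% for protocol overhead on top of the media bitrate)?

Audio: 160 kbps = 0.160 Mbps.
Per-viewer media rate: 7.160 Mbps.
On the wire with 10% overhead: 7.876 Mbps.
10 Gbps = 10,000 Mbps; 10,000 / 7.876 = 1269.68 → 1269 viewers.

1269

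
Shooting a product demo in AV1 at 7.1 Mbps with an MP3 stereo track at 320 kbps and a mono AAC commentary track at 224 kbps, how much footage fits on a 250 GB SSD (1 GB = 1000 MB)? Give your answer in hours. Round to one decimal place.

72.7 hours

Audio total: 320 + 224 = 544 kbps = 0.544 Mbps.
Total bitrate: 7.1 + 0.544 = 7.644 Mbps.
Capacity: 250 GB = 2,000,000 Mb.
Recording time: 2,000,000 / 7.644 = 261,643 s ≈ 72.7 hours.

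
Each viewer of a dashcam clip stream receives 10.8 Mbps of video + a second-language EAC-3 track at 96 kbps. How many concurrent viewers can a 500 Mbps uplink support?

45

Audio: 96 kbps = 0.096 Mbps.
Per-viewer media rate: 10.896 Mbps.
500 Mbps = 500.0 Mbps; 500.0 / 10.896 = 45.89 → 45 viewers.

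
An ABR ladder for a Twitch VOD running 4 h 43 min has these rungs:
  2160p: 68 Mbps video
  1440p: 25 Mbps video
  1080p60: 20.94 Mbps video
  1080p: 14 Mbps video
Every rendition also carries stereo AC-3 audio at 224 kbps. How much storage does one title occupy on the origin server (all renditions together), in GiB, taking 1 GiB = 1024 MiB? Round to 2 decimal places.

4 h 43 min = 283 min = 16980 s
Audio: 224 kbps = 0.224 Mbps.
Sum of rendition bitrates: (68+0.224) + (25+0.224) + (20.94+0.224) + (14+0.224) = 128.836 Mbps.
× 16980 s = 2,187,635 Mb = 273,454 MB = 254.7 GiB.

254.67 GiB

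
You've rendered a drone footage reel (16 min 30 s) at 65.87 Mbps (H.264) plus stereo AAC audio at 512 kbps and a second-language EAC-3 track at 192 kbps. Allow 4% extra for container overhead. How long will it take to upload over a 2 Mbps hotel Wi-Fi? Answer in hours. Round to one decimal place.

16 min 30 s = 990 s
Audio total: 512 + 192 = 704 kbps = 0.704 Mbps.
Total bitrate: 66.574 Mbps.
File: 66.574 Mbps × 990 s = 65908.3 Mb.
With 4% container overhead: ×1.04. → 68544.6 Mb.
At 2 Mbps: 68544.6 / 2 = 34272.3 s ≈ 9.52 hours.

9.5 hours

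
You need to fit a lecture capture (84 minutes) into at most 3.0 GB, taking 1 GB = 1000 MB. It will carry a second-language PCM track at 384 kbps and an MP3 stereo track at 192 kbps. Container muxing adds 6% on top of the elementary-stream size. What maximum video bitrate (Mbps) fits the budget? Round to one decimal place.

3.9 Mbps

Budget: 3.0 GB = 24000.0 Mb.
Stream payload after overhead: 24000.0 / 1.06 = 22641.5 Mb.
84 min = 5040 s
Total bitrate budget: 22641.5 Mb / 5040 s = 4.492 Mbps.
Audio total: 384 + 192 = 576 kbps = 0.576 Mbps.
Video: 4.492 − 0.576 = 3.916 Mbps.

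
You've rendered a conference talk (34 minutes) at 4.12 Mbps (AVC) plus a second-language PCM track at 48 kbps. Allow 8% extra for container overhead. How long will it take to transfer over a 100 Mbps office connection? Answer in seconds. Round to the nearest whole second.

34 min = 2040 s
Audio: 48 kbps = 0.048 Mbps.
Total bitrate: 4.168 Mbps.
File: 4.168 Mbps × 2040 s = 8502.7 Mb.
With 8% container overhead: ×1.08. → 9182.9 Mb.
At 100 Mbps: 9182.9 / 100 = 91.8 s ≈ 91.8 seconds.

92 seconds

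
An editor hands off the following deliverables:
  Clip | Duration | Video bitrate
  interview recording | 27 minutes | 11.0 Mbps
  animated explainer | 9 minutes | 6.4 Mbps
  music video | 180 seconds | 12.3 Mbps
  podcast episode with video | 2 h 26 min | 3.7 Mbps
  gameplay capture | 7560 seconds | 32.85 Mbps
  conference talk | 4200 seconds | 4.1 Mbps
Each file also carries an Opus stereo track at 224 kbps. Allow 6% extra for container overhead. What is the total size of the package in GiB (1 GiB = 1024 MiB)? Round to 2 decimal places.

40.30 GiB

Audio: 224 kbps = 0.224 Mbps.
interview recording: 11.224 Mbps × 1620 s × 1.06 = 19273.9 Mb
animated explainer: 6.624 Mbps × 540 s × 1.06 = 3791.6 Mb
music video: 12.524 Mbps × 180 s × 1.06 = 2389.6 Mb
podcast episode with video: 3.924 Mbps × 8760 s × 1.06 = 36436.7 Mb
gameplay capture: 33.074 Mbps × 7560 s × 1.06 = 265041.8 Mb
conference talk: 4.324 Mbps × 4200 s × 1.06 = 19250.4 Mb
Total: 346184.0 Mb = 43273.0 MB.
= 40.30 GiB.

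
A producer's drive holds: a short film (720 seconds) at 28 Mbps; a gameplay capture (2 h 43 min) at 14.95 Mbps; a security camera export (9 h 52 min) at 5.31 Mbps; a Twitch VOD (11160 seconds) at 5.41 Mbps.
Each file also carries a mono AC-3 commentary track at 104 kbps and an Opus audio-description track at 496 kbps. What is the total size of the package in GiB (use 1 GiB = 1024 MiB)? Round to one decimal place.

52.3 GiB

Audio total: 104 + 496 = 600 kbps = 0.600 Mbps.
short film: 28.600 Mbps × 720 s = 20592.0 Mb
gameplay capture: 15.550 Mbps × 9780 s = 152079.0 Mb
security camera export: 5.910 Mbps × 35520 s = 209923.2 Mb
Twitch VOD: 6.010 Mbps × 11160 s = 67071.6 Mb
Total: 449665.8 Mb = 56208.2 MB.
= 52.35 GiB.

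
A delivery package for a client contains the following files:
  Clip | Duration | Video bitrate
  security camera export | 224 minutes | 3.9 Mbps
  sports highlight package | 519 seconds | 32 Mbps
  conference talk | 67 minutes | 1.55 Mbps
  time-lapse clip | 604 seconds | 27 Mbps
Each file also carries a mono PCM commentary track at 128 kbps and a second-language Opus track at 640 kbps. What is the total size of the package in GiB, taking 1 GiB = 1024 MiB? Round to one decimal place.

Audio total: 128 + 640 = 768 kbps = 0.768 Mbps.
security camera export: 4.668 Mbps × 13440 s = 62737.9 Mb
sports highlight package: 32.768 Mbps × 519 s = 17006.6 Mb
conference talk: 2.318 Mbps × 4020 s = 9318.4 Mb
time-lapse clip: 27.768 Mbps × 604 s = 16771.9 Mb
Total: 105834.7 Mb = 13229.3 MB.
= 12.32 GiB.

12.3 GiB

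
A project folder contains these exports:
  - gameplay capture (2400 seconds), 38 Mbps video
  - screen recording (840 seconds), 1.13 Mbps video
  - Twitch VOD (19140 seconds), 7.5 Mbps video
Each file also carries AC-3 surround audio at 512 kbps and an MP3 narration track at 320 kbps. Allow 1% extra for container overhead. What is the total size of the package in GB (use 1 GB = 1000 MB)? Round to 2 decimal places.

32.11 GB

Audio total: 512 + 320 = 832 kbps = 0.832 Mbps.
gameplay capture: 38.832 Mbps × 2400 s × 1.01 = 94128.8 Mb
screen recording: 1.962 Mbps × 840 s × 1.01 = 1664.6 Mb
Twitch VOD: 8.332 Mbps × 19140 s × 1.01 = 161069.2 Mb
Total: 256862.6 Mb = 32107.8 MB.
= 32.11 GB.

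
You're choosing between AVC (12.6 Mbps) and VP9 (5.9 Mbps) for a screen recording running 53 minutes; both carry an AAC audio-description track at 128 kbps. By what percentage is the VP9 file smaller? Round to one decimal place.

53 min = 3180 s
Audio: 128 kbps = 0.128 Mbps.
AVC: 12.728 Mbps × 3180 s = 40475.0 Mb = 5.059 GB.
VP9: 6.028 Mbps × 3180 s = 19169.0 Mb = 2.396 GB.
Reduction: (1 − 2.396/5.059) × 100 = 52.64%.

52.6%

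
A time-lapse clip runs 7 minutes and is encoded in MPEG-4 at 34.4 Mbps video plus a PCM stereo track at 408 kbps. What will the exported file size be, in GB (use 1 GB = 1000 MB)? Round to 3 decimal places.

7 min = 420 s
Audio: 408 kbps = 0.408 Mbps.
Total bitrate: 34.4 + 0.408 = 34.808 Mbps.
Stream data: 34.808 Mbps × 420 s = 14619.4 Mb.
14,619 Mb ÷ 8 = 1,827 MB → 1.827 GB.

1.827 GB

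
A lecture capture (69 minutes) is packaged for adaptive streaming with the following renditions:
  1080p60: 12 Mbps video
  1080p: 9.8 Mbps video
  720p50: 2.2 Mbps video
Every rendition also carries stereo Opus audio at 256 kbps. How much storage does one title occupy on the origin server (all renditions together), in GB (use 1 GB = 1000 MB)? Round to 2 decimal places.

69 min = 4140 s
Audio: 256 kbps = 0.256 Mbps.
Sum of rendition bitrates: (12+0.256) + (9.8+0.256) + (2.2+0.256) = 24.768 Mbps.
× 4140 s = 102,540 Mb = 12,817 MB = 12.82 GB.

12.82 GB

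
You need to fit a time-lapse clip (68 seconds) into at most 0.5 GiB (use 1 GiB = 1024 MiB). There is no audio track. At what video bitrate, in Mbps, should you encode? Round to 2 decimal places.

Budget: 0.5 GiB = 4295.0 Mb.
Total bitrate budget: 4295.0 Mb / 68 s = 63.161 Mbps.

63.16 Mbps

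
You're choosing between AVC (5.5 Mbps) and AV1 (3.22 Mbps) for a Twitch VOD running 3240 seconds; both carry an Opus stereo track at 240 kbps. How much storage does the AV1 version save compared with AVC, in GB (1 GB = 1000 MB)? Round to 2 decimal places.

0.92 GB

Audio: 240 kbps = 0.240 Mbps.
AVC: 5.740 Mbps × 3240 s = 18597.6 Mb = 2.325 GB.
AV1: 3.460 Mbps × 3240 s = 11210.4 Mb = 1.401 GB.
Saving: 2.325 − 1.401 = 0.923 GB.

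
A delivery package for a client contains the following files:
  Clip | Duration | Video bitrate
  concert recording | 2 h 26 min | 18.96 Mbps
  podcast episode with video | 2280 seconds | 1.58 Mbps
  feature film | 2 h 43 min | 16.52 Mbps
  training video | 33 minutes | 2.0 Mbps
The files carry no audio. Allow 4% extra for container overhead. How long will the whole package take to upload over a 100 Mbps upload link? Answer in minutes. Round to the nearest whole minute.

concert recording: 18.960 Mbps × 8760 s × 1.04 = 172733.2 Mb
podcast episode with video: 1.580 Mbps × 2280 s × 1.04 = 3746.5 Mb
feature film: 16.520 Mbps × 9780 s × 1.04 = 168028.2 Mb
training video: 2.000 Mbps × 1980 s × 1.04 = 4118.4 Mb
Total: 348626.3 Mb = 43578.3 MB.
At 100 Mbps: 348626.3 / 100 = 3486 s ≈ 58.1 minutes.

58 minutes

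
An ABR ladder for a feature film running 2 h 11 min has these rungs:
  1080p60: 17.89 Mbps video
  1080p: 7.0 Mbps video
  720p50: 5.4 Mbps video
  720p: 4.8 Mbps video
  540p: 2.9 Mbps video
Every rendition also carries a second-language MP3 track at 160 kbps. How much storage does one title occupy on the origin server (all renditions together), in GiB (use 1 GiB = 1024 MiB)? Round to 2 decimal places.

35.49 GiB

2 h 11 min = 131 min = 7860 s
Audio: 160 kbps = 0.160 Mbps.
Sum of rendition bitrates: (17.89+0.160) + (7.0+0.160) + (5.4+0.160) + (4.8+0.160) + (2.9+0.160) = 38.790 Mbps.
× 7860 s = 304,889 Mb = 38,111 MB = 35.49 GiB.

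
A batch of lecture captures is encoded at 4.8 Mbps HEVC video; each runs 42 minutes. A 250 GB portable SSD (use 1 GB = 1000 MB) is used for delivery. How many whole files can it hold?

42 min = 2520 s
Per item: 4.800 Mbps × 2520 s = 12,096 Mb = 1,512 MB.
Capacity: 250 GB = 2,000,000 Mb; 165.34 items → 165 complete.

165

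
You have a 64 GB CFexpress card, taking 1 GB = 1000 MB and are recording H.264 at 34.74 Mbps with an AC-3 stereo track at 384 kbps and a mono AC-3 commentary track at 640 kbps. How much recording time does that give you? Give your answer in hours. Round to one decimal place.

Audio total: 384 + 640 = 1024 kbps = 1.024 Mbps.
Total bitrate: 34.74 + 1.024 = 35.764 Mbps.
Capacity: 64 GB = 512,000 Mb.
Recording time: 512,000 / 35.764 = 14,316 s ≈ 3.98 hours.

4.0 hours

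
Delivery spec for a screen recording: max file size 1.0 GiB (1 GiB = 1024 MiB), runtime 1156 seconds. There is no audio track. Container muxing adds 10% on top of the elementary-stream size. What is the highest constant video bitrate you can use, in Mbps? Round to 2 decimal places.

6.76 Mbps

Budget: 1.0 GiB = 8589.9 Mb.
Stream payload after overhead: 8589.9 / 1.10 = 7809.0 Mb.
Total bitrate budget: 7809.0 Mb / 1156 s = 6.755 Mbps.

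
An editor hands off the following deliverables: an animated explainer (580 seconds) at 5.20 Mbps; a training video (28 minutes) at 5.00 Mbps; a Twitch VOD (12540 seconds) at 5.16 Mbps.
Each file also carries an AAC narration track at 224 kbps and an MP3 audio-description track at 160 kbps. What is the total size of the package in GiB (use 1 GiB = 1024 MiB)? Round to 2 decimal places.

9.52 GiB

Audio total: 224 + 160 = 384 kbps = 0.384 Mbps.
animated explainer: 5.584 Mbps × 580 s = 3238.7 Mb
training video: 5.384 Mbps × 1680 s = 9045.1 Mb
Twitch VOD: 5.544 Mbps × 12540 s = 69521.8 Mb
Total: 81805.6 Mb = 10225.7 MB.
= 9.523 GiB.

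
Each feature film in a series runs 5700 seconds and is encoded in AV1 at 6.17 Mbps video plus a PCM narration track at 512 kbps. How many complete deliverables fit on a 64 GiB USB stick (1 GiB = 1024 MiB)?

Audio: 512 kbps = 0.512 Mbps.
Total bitrate: 6.682 Mbps.
Per item: 6.682 Mbps × 5700 s = 38,087 Mb = 4,761 MB.
Capacity: 64 GiB = 549,756 Mb; 14.43 items → 14 complete.

14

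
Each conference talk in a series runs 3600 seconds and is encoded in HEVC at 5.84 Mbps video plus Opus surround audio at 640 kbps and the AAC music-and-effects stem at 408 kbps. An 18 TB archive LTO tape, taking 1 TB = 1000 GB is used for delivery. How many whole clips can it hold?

Audio total: 640 + 408 = 1048 kbps = 1.048 Mbps.
Total bitrate: 6.888 Mbps.
Per item: 6.888 Mbps × 3600 s = 24,797 Mb = 3,100 MB.
Capacity: 18 TB = 144,000,000 Mb; 5807.20 items → 5807 complete.

5807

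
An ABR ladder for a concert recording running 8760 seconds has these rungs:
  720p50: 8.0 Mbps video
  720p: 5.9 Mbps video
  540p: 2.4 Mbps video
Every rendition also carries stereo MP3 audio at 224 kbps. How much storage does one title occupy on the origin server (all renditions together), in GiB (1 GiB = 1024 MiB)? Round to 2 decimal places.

Audio: 224 kbps = 0.224 Mbps.
Sum of rendition bitrates: (8.0+0.224) + (5.9+0.224) + (2.4+0.224) = 16.972 Mbps.
× 8760 s = 148,675 Mb = 18,584 MB = 17.31 GiB.

17.31 GiB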